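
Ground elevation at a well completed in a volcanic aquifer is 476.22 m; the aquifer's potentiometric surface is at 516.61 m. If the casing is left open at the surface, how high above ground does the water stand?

≈ 40.39 m above ground

Water rises to the potentiometric surface, so the rise above ground = 516.61 − 476.22 = 40.39 m.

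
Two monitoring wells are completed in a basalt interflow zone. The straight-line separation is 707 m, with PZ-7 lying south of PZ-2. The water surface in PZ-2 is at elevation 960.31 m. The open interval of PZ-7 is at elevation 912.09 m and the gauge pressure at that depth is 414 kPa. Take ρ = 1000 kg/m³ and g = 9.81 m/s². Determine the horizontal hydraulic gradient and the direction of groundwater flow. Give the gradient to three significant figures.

i ≈ 0.00851; groundwater flows toward the south

Total head at PZ-2: h = 960.31 m (water level in the piezometer is the total head).
Pressure head at PZ-7: ψ = P/(ρg) = 414×1000 / (1000 × 9.81) = 42.20 m.
Total head at PZ-7: h = z + ψ = 912.09 + 42.20 = 954.29 m.
Head difference: h(PZ-2) − h(PZ-7) = 960.31 − 954.29 = 6.02 m.
Hydraulic gradient: i = |Δh| / L = 6.02 / 707 = 0.00851.
Flow is from higher to lower head: from PZ-2 toward PZ-7, i.e. toward the south.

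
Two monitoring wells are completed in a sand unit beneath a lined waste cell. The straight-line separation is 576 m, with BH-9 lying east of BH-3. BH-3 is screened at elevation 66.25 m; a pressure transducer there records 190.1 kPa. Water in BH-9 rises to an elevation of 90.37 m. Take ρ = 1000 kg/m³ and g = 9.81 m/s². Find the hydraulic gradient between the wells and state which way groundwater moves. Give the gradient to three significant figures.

i ≈ 0.00823; groundwater flows toward the west

Pressure head at BH-3: ψ = P/(ρg) = 190.1×1000 / (1000 × 9.81) = 19.38 m.
Total head at BH-3: h = z + ψ = 66.25 + 19.38 = 85.63 m.
Total head at BH-9: h = 90.37 m (water level in the piezometer is the total head).
Head difference: h(BH-3) − h(BH-9) = 85.63 − 90.37 = -4.74 m.
Hydraulic gradient: i = |Δh| / L = 4.74 / 576 = 0.00823.
Flow is from higher to lower head: from BH-9 toward BH-3, i.e. toward the west.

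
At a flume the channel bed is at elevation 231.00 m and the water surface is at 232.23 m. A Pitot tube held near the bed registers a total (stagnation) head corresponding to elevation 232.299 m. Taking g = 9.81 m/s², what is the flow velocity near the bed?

v ≈ 1.16 m/s

Near the bed, under hydrostatic conditions, the piezometric head (z + ψ) equals the free-surface elevation, 232.23 m.
Velocity head = total − piezometric = 232.299 − 232.23 = 0.069 m.
v = √(2g·h_v) = √(2 × 9.81 × 0.069) = 1.16 m/s.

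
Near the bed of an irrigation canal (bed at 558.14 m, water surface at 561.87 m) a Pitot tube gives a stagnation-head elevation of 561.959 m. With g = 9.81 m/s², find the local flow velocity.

Near the bed, under hydrostatic conditions, the piezometric head (z + ψ) equals the free-surface elevation, 561.87 m.
Velocity head = total − piezometric = 561.959 − 561.87 = 0.089 m.
v = √(2g·h_v) = √(2 × 9.81 × 0.089) = 1.32 m/s.

v ≈ 1.32 m/s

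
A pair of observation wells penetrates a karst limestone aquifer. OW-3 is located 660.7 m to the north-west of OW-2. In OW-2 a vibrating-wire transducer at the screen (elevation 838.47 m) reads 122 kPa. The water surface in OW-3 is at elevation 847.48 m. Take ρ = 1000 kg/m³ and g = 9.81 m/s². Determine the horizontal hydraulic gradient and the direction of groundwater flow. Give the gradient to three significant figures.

i ≈ 0.00519; groundwater flows toward the north-west

Pressure head at OW-2: ψ = P/(ρg) = 122×1000 / (1000 × 9.81) = 12.44 m.
Total head at OW-2: h = z + ψ = 838.47 + 12.44 = 850.91 m.
Total head at OW-3: h = 847.48 m (water level in the piezometer is the total head).
Head difference: h(OW-2) − h(OW-3) = 850.91 − 847.48 = 3.43 m.
Hydraulic gradient: i = |Δh| / L = 3.43 / 660.7 = 0.00519.
Flow is from higher to lower head: from OW-2 toward OW-3, i.e. toward the north-west.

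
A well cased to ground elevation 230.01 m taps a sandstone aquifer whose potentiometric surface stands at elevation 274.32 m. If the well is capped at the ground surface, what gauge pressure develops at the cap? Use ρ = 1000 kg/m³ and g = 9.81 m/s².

P ≈ 435 kPa

Head above the cap: Δh = 274.32 − 230.01 = 44.31 m.
P = ρgΔh = 1000 × 9.81 × 44.31 = 434681 Pa ≈ 435 kPa.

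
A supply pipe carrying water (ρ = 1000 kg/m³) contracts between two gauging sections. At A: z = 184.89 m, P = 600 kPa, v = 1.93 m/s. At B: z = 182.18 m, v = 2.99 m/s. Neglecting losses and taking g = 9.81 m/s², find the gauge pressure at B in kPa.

P₂ ≈ 624 kPa

Pressure head at A: ψ₁ = P₁/(ρg) = 600×1000 / (1000 × 9.81) = 61.16 m.
Velocity heads: v₁²/2g = 1.93²/19.62 = 0.190 m; v₂²/2g = 2.99²/19.62 = 0.456 m.
Total head H = z₁ + ψ₁ + v₁²/2g = 184.89 + 61.16 + 0.190 = 246.24 m.
ψ₂ = H − z₂ − v₂²/2g = 246.24 − 182.18 − 0.456 = 63.60 m.
P₂ = ρgψ₂ = 1000 × 9.81 × 63.60 ≈ 624 kPa.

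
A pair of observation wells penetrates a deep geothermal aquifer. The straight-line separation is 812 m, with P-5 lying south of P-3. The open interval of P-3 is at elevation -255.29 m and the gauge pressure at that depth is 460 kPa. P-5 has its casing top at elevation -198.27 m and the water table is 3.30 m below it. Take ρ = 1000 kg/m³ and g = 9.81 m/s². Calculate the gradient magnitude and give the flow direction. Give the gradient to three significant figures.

i ≈ 0.00841; groundwater flows toward the north

Pressure head at P-3: ψ = P/(ρg) = 460×1000 / (1000 × 9.81) = 46.89 m.
Total head at P-3: h = z + ψ = -255.29 + 46.89 = -208.40 m.
Total head at P-5: h = -198.27 − 3.30 = -201.57 m.
Head difference: h(P-3) − h(P-5) = -208.40 − (-201.57) = -6.83 m.
Hydraulic gradient: i = |Δh| / L = 6.83 / 812 = 0.00841.
Flow is from higher to lower head: from P-5 toward P-3, i.e. toward the north.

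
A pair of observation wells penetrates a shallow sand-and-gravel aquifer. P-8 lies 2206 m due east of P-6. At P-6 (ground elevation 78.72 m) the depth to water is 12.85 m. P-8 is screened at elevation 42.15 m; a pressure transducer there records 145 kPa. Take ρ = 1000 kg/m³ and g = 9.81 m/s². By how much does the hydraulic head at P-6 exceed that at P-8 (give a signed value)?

Δh ≈ 8.94 m

Total head at P-6: h = 78.72 − 12.85 = 65.87 m.
Pressure head at P-8: ψ = P/(ρg) = 145×1000 / (1000 × 9.81) = 14.78 m.
Total head at P-8: h = z + ψ = 42.15 + 14.78 = 56.93 m.
Head difference: h(P-6) − h(P-8) = 65.87 − 56.93 = 8.94 m.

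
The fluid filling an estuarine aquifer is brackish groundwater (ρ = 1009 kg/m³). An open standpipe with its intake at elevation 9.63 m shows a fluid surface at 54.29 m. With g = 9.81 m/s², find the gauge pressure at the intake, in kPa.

Pressure head ψ = h − z = 54.29 − 9.63 = 44.66 m.
P = ρgψ = 1009 × 9.81 × 44.66 = 442058 Pa ≈ 442 kPa.

P ≈ 442 kPa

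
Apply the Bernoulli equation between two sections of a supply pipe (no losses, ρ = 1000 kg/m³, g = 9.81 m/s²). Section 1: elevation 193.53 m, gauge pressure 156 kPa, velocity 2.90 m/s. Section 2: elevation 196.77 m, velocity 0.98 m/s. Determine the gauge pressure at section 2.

Pressure head at 1: ψ₁ = P₁/(ρg) = 156×1000 / (1000 × 9.81) = 15.90 m.
Velocity heads: v₁²/2g = 2.90²/19.62 = 0.429 m; v₂²/2g = 0.98²/19.62 = 0.049 m.
Total head H = z₁ + ψ₁ + v₁²/2g = 193.53 + 15.90 + 0.429 = 209.86 m.
ψ₂ = H − z₂ − v₂²/2g = 209.86 − 196.77 − 0.049 = 13.04 m.
P₂ = ρgψ₂ = 1000 × 9.81 × 13.04 ≈ 128 kPa.

P₂ ≈ 128 kPa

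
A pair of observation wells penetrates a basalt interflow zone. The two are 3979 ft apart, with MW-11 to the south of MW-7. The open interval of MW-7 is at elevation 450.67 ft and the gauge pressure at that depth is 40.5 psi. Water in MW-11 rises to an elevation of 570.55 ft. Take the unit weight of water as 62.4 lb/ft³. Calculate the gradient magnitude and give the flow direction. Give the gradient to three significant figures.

Pressure head at MW-7: ψ = 144·P/γ = 144 × 40.5 / 62.4 = 93.46 ft.
Total head at MW-7: h = z + ψ = 450.67 + 93.46 = 544.13 ft.
Total head at MW-11: h = 570.55 ft (water level in the piezometer is the total head).
Head difference: h(MW-7) − h(MW-11) = 544.13 − 570.55 = -26.42 ft.
Hydraulic gradient: i = |Δh| / L = 26.42 / 3979 = 0.00664.
Flow is from higher to lower head: from MW-11 toward MW-7, i.e. toward the north.

i ≈ 0.00664; groundwater flows toward the north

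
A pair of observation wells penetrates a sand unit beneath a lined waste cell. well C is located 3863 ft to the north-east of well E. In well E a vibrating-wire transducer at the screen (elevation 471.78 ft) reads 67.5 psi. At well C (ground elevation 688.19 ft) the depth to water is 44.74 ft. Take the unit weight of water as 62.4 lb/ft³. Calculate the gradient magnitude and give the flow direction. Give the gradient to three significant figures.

Pressure head at well E: ψ = 144·P/γ = 144 × 67.5 / 62.4 = 155.77 ft.
Total head at well E: h = z + ψ = 471.78 + 155.77 = 627.55 ft.
Total head at well C: h = 688.19 − 44.74 = 643.45 ft.
Head difference: h(well E) − h(well C) = 627.55 − 643.45 = -15.90 ft.
Hydraulic gradient: i = |Δh| / L = 15.90 / 3863 = 0.00412.
Flow is from higher to lower head: from well C toward well E, i.e. toward the south-west.

i ≈ 0.00412; groundwater flows toward the south-west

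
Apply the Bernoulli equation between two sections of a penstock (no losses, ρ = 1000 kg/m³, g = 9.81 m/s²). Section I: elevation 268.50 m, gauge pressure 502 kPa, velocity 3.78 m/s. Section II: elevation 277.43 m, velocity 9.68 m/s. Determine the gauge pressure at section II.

Pressure head at I: ψ₁ = P₁/(ρg) = 502×1000 / (1000 × 9.81) = 51.17 m.
Velocity heads: v₁²/2g = 3.78²/19.62 = 0.728 m; v₂²/2g = 9.68²/19.62 = 4.776 m.
Total head H = z₁ + ψ₁ + v₁²/2g = 268.50 + 51.17 + 0.728 = 320.40 m.
ψ₂ = H − z₂ − v₂²/2g = 320.40 − 277.43 − 4.776 = 38.19 m.
P₂ = ρgψ₂ = 1000 × 9.81 × 38.19 ≈ 375 kPa.

P₂ ≈ 375 kPa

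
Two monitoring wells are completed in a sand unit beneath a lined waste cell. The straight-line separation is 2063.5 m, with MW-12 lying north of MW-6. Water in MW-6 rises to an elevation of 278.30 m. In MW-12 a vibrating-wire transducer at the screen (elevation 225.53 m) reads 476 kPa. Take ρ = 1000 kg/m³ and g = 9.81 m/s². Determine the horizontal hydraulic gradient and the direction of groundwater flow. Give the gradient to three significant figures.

i ≈ 0.00206; groundwater flows toward the north

Total head at MW-6: h = 278.30 m (water level in the piezometer is the total head).
Pressure head at MW-12: ψ = P/(ρg) = 476×1000 / (1000 × 9.81) = 48.52 m.
Total head at MW-12: h = z + ψ = 225.53 + 48.52 = 274.05 m.
Head difference: h(MW-6) − h(MW-12) = 278.30 − 274.05 = 4.25 m.
Hydraulic gradient: i = |Δh| / L = 4.25 / 2063.5 = 0.00206.
Flow is from higher to lower head: from MW-6 toward MW-12, i.e. toward the north.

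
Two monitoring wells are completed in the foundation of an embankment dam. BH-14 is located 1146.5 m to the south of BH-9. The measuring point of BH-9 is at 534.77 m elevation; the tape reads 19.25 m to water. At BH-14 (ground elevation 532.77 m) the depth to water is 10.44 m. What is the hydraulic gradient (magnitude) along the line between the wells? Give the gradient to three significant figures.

Total head at BH-9: h = 534.77 − 19.25 = 515.52 m.
Total head at BH-14: h = 532.77 − 10.44 = 522.33 m.
Head difference: h(BH-9) − h(BH-14) = 515.52 − 522.33 = -6.81 m.
Hydraulic gradient: i = |Δh| / L = 6.81 / 1146.5 = 0.00594.

i ≈ 0.00594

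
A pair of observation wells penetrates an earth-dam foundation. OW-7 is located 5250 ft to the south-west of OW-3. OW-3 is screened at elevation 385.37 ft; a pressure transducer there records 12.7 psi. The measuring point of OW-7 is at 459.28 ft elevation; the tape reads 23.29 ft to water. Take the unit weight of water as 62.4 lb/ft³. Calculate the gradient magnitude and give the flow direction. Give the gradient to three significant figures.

i ≈ 0.00406; groundwater flows toward the north-east

Pressure head at OW-3: ψ = 144·P/γ = 144 × 12.7 / 62.4 = 29.31 ft.
Total head at OW-3: h = z + ψ = 385.37 + 29.31 = 414.68 ft.
Total head at OW-7: h = 459.28 − 23.29 = 435.99 ft.
Head difference: h(OW-3) − h(OW-7) = 414.68 − 435.99 = -21.31 ft.
Hydraulic gradient: i = |Δh| / L = 21.31 / 5250 = 0.00406.
Flow is from higher to lower head: from OW-7 toward OW-3, i.e. toward the north-east.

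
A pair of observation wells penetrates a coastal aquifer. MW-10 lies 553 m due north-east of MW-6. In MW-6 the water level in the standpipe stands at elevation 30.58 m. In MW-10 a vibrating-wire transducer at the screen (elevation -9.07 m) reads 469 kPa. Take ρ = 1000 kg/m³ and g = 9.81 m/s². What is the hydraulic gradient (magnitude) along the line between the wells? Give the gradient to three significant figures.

Total head at MW-6: h = 30.58 m (water level in the piezometer is the total head).
Pressure head at MW-10: ψ = P/(ρg) = 469×1000 / (1000 × 9.81) = 47.81 m.
Total head at MW-10: h = z + ψ = -9.07 + 47.81 = 38.74 m.
Head difference: h(MW-6) − h(MW-10) = 30.58 − 38.74 = -8.16 m.
Hydraulic gradient: i = |Δh| / L = 8.16 / 553 = 0.0148.

i ≈ 0.0148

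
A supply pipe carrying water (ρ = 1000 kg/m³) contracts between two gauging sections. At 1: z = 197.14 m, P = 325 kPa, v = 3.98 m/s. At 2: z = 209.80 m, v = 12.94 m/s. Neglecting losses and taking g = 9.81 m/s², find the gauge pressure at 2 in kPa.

Pressure head at 1: ψ₁ = P₁/(ρg) = 325×1000 / (1000 × 9.81) = 33.13 m.
Velocity heads: v₁²/2g = 3.98²/19.62 = 0.807 m; v₂²/2g = 12.94²/19.62 = 8.534 m.
Total head H = z₁ + ψ₁ + v₁²/2g = 197.14 + 33.13 + 0.807 = 231.08 m.
ψ₂ = H − z₂ − v₂²/2g = 231.08 − 209.80 − 8.534 = 12.75 m.
P₂ = ρgψ₂ = 1000 × 9.81 × 12.75 ≈ 125 kPa.

P₂ ≈ 125 kPa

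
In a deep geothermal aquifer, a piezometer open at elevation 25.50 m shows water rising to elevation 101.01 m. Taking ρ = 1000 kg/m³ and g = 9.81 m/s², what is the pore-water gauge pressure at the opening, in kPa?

Pressure head ψ = h − z = 101.01 − 25.50 = 75.51 m.
P = ρgψ = 1000 × 9.81 × 75.51 = 740753 Pa ≈ 741 kPa.

P ≈ 741 kPa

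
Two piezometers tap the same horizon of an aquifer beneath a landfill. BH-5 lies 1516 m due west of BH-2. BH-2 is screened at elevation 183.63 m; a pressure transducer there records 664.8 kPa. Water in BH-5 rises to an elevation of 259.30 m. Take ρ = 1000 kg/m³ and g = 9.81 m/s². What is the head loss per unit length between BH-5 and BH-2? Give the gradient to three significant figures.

i ≈ 0.00521 m/m

Pressure head at BH-2: ψ = P/(ρg) = 664.8×1000 / (1000 × 9.81) = 67.77 m.
Total head at BH-2: h = z + ψ = 183.63 + 67.77 = 251.40 m.
Total head at BH-5: h = 259.30 m (water level in the piezometer is the total head).
Head difference: h(BH-2) − h(BH-5) = 251.40 − 259.30 = -7.90 m.
Hydraulic gradient: i = |Δh| / L = 7.90 / 1516 = 0.00521.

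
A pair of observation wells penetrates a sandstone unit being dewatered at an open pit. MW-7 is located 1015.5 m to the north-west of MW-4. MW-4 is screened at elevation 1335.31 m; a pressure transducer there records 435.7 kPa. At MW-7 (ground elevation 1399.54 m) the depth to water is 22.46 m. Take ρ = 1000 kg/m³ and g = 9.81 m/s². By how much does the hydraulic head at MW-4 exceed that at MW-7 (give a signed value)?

Pressure head at MW-4: ψ = P/(ρg) = 435.7×1000 / (1000 × 9.81) = 44.41 m.
Total head at MW-4: h = z + ψ = 1335.31 + 44.41 = 1379.72 m.
Total head at MW-7: h = 1399.54 − 22.46 = 1377.08 m.
Head difference: h(MW-4) − h(MW-7) = 1379.72 − 1377.08 = 2.64 m.

Δh ≈ 2.64 m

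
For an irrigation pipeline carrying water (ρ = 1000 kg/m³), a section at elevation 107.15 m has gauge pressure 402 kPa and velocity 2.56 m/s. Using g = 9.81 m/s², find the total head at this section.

Pressure head ψ = P/(ρg) = 402×1000 / (1000 × 9.81) = 40.98 m.
Velocity head = v²/(2g) = 2.56² / (2 × 9.81) = 0.334 m.
h = z + ψ + v²/(2g) = 107.15 + 40.98 + 0.334 = 148.46 m.

h ≈ 148.46 m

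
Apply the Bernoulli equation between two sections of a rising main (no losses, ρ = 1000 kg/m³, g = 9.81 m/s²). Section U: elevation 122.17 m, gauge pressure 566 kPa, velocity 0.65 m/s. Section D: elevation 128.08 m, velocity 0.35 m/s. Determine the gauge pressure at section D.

Pressure head at U: ψ₁ = P₁/(ρg) = 566×1000 / (1000 × 9.81) = 57.70 m.
Velocity heads: v₁²/2g = 0.65²/19.62 = 0.022 m; v₂²/2g = 0.35²/19.62 = 0.006 m.
Total head H = z₁ + ψ₁ + v₁²/2g = 122.17 + 57.70 + 0.022 = 179.89 m.
ψ₂ = H − z₂ − v₂²/2g = 179.89 − 128.08 − 0.006 = 51.80 m.
P₂ = ρgψ₂ = 1000 × 9.81 × 51.80 ≈ 508 kPa.

P₂ ≈ 508 kPa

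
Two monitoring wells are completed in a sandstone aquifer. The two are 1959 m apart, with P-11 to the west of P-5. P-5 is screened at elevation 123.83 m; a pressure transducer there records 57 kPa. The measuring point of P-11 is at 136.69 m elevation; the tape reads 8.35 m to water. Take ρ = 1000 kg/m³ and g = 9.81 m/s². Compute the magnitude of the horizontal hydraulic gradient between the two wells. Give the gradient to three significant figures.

i ≈ 0.000664

Pressure head at P-5: ψ = P/(ρg) = 57×1000 / (1000 × 9.81) = 5.81 m.
Total head at P-5: h = z + ψ = 123.83 + 5.81 = 129.64 m.
Total head at P-11: h = 136.69 − 8.35 = 128.34 m.
Head difference: h(P-5) − h(P-11) = 129.64 − 128.34 = 1.30 m.
Hydraulic gradient: i = |Δh| / L = 1.30 / 1959 = 0.000664.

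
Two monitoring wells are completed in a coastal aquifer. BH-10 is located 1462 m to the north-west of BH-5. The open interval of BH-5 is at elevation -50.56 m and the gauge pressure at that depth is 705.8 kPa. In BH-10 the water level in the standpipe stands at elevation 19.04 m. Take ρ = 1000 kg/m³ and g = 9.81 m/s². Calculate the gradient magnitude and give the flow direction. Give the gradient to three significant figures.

Pressure head at BH-5: ψ = P/(ρg) = 705.8×1000 / (1000 × 9.81) = 71.95 m.
Total head at BH-5: h = z + ψ = -50.56 + 71.95 = 21.39 m.
Total head at BH-10: h = 19.04 m (water level in the piezometer is the total head).
Head difference: h(BH-5) − h(BH-10) = 21.39 − 19.04 = 2.35 m.
Hydraulic gradient: i = |Δh| / L = 2.35 / 1462 = 0.00161.
Flow is from higher to lower head: from BH-5 toward BH-10, i.e. toward the north-west.

i ≈ 0.00161; groundwater flows toward the north-west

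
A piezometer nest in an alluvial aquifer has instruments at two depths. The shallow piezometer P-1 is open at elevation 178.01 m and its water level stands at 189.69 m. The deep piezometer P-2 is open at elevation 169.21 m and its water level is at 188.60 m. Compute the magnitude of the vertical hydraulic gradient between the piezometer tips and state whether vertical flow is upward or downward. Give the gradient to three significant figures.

|i_v| ≈ 0.124; vertical flow is downward

Total head at P-1: h = 189.69 m (water level in the standpipe).
Total head at P-2: h = 188.60 m.
Δh = h(P-1) − h(P-2) = 189.69 − 188.60 = 1.09 m.
Vertical separation Δz = 178.01 − 169.21 = 8.80 m.
|i_v| = |Δh| / Δz = 1.09 / 8.80 = 0.124.
Head is higher in the shallow piezometer, so vertical flow is downward (recharge condition).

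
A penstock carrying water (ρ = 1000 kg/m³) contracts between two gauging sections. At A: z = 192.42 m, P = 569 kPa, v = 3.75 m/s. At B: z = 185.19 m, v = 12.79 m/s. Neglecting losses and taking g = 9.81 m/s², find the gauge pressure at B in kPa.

Pressure head at A: ψ₁ = P₁/(ρg) = 569×1000 / (1000 × 9.81) = 58.00 m.
Velocity heads: v₁²/2g = 3.75²/19.62 = 0.717 m; v₂²/2g = 12.79²/19.62 = 8.338 m.
Total head H = z₁ + ψ₁ + v₁²/2g = 192.42 + 58.00 + 0.717 = 251.14 m.
ψ₂ = H − z₂ − v₂²/2g = 251.14 − 185.19 − 8.338 = 57.61 m.
P₂ = ρgψ₂ = 1000 × 9.81 × 57.61 ≈ 565 kPa.

P₂ ≈ 565 kPa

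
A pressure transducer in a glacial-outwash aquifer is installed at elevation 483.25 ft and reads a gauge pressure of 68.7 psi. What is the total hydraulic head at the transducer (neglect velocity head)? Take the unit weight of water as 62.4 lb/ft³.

ψ = 144·P/γ = 144 × 68.7 / 62.4 = 158.54 ft.
h = z + ψ = 483.25 + 158.54 = 641.79 ft.

h ≈ 641.79 ft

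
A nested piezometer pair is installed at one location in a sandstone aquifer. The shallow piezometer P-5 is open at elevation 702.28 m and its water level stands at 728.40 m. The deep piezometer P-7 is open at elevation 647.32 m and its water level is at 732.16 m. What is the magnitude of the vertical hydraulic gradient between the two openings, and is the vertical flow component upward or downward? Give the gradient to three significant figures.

|i_v| ≈ 0.0684; vertical flow is upward

Total head at P-5: h = 728.40 m (water level in the standpipe).
Total head at P-7: h = 732.16 m.
Δh = h(P-5) − h(P-7) = 728.40 − 732.16 = -3.76 m.
Vertical separation Δz = 702.28 − 647.32 = 54.96 m.
|i_v| = |Δh| / Δz = 3.76 / 54.96 = 0.0684.
Head is higher in the deep piezometer, so vertical flow is upward (discharge condition).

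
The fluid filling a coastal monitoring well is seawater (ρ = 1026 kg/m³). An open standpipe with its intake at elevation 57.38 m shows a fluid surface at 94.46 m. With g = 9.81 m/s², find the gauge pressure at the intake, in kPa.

P ≈ 373 kPa

Pressure head ψ = h − z = 94.46 − 57.38 = 37.08 m.
P = ρgψ = 1026 × 9.81 × 37.08 = 373212 Pa ≈ 373 kPa.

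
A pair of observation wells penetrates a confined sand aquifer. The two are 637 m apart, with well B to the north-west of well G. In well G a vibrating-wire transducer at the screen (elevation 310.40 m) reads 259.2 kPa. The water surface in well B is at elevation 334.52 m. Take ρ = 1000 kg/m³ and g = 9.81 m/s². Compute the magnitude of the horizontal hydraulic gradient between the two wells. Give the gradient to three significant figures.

Pressure head at well G: ψ = P/(ρg) = 259.2×1000 / (1000 × 9.81) = 26.42 m.
Total head at well G: h = z + ψ = 310.40 + 26.42 = 336.82 m.
Total head at well B: h = 334.52 m (water level in the piezometer is the total head).
Head difference: h(well G) − h(well B) = 336.82 − 334.52 = 2.30 m.
Hydraulic gradient: i = |Δh| / L = 2.30 / 637 = 0.00361.

i ≈ 0.00361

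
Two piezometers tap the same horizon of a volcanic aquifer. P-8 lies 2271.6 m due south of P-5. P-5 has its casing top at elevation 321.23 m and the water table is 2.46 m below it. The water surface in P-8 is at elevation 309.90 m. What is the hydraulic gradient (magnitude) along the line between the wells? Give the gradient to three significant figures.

Total head at P-5: h = 321.23 − 2.46 = 318.77 m.
Total head at P-8: h = 309.90 m (water level in the piezometer is the total head).
Head difference: h(P-5) − h(P-8) = 318.77 − 309.90 = 8.87 m.
Hydraulic gradient: i = |Δh| / L = 8.87 / 2271.6 = 0.00390.

i ≈ 0.00390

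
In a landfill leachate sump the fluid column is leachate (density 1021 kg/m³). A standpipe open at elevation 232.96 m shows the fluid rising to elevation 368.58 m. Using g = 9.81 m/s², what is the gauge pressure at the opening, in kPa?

P ≈ 1360 kPa

Pressure head ψ = h − z = 368.58 − 232.96 = 135.62 m.
P = ρgψ = 1021 × 9.81 × 135.62 = 1358371 Pa ≈ 1360 kPa.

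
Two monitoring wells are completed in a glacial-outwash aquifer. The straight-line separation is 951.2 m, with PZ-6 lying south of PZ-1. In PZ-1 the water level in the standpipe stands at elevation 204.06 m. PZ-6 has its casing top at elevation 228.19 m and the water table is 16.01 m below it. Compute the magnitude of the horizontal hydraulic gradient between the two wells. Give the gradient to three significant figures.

i ≈ 0.00854

Total head at PZ-1: h = 204.06 m (water level in the piezometer is the total head).
Total head at PZ-6: h = 228.19 − 16.01 = 212.18 m.
Head difference: h(PZ-1) − h(PZ-6) = 204.06 − 212.18 = -8.12 m.
Hydraulic gradient: i = |Δh| / L = 8.12 / 951.2 = 0.00854.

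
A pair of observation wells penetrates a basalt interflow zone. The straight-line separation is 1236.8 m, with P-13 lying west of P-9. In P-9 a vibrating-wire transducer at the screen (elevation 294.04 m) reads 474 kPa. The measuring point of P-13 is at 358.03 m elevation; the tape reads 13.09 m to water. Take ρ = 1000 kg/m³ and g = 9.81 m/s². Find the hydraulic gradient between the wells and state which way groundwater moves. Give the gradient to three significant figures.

Pressure head at P-9: ψ = P/(ρg) = 474×1000 / (1000 × 9.81) = 48.32 m.
Total head at P-9: h = z + ψ = 294.04 + 48.32 = 342.36 m.
Total head at P-13: h = 358.03 − 13.09 = 344.94 m.
Head difference: h(P-9) − h(P-13) = 342.36 − 344.94 = -2.58 m.
Hydraulic gradient: i = |Δh| / L = 2.58 / 1236.8 = 0.00209.
Flow is from higher to lower head: from P-13 toward P-9, i.e. toward the east.

i ≈ 0.00209; groundwater flows toward the east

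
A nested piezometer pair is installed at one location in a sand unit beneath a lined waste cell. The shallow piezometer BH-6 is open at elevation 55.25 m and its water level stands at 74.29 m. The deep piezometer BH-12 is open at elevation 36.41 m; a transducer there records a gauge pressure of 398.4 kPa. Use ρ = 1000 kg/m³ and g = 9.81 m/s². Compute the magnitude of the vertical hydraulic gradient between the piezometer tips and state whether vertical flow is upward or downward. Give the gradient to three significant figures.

|i_v| ≈ 0.145; vertical flow is upward

Total head at BH-6: h = 74.29 m (water level in the standpipe).
Pressure head at BH-12: ψ = P/(ρg) = 398.4×1000 / (1000 × 9.81) = 40.61 m.
Total head at BH-12: h = z + ψ = 36.41 + 40.61 = 77.02 m.
Δh = h(BH-6) − h(BH-12) = 74.29 − 77.02 = -2.73 m.
Vertical separation Δz = 55.25 − 36.41 = 18.84 m.
|i_v| = |Δh| / Δz = 2.73 / 18.84 = 0.145.
Head is higher in the deep piezometer, so vertical flow is upward (discharge condition).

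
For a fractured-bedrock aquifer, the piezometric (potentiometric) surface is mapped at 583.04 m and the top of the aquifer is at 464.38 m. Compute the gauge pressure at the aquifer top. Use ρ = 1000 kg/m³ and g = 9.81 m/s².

Pressure head at the aquifer top: ψ = h − z = 583.04 − 464.38 = 118.66 m.
P = ρgψ = 1000 × 9.81 × 118.66 = 1164055 Pa ≈ 1160 kPa.

P ≈ 1160 kPa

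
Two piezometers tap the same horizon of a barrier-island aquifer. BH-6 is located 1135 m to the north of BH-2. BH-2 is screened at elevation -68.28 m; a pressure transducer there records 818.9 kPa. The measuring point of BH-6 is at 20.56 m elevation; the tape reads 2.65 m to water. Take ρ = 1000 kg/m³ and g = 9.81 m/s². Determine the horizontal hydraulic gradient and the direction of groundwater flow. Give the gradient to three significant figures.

Pressure head at BH-2: ψ = P/(ρg) = 818.9×1000 / (1000 × 9.81) = 83.48 m.
Total head at BH-2: h = z + ψ = -68.28 + 83.48 = 15.20 m.
Total head at BH-6: h = 20.56 − 2.65 = 17.91 m.
Head difference: h(BH-2) − h(BH-6) = 15.20 − 17.91 = -2.71 m.
Hydraulic gradient: i = |Δh| / L = 2.71 / 1135 = 0.00239.
Flow is from higher to lower head: from BH-6 toward BH-2, i.e. toward the south.

i ≈ 0.00239; groundwater flows toward the south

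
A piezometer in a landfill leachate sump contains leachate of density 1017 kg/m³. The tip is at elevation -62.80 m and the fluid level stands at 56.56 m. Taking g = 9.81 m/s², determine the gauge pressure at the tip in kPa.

P ≈ 1190 kPa

Pressure head ψ = h − z = 56.56 − (-62.80) = 119.36 m.
P = ρgψ = 1017 × 9.81 × 119.36 = 1190827 Pa ≈ 1190 kPa.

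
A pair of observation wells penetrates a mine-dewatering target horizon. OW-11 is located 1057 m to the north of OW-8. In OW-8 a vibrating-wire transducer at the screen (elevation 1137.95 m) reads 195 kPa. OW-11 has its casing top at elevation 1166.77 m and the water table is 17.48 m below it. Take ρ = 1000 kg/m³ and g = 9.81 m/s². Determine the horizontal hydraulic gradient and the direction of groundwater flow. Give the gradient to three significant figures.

i ≈ 0.00808; groundwater flows toward the north

Pressure head at OW-8: ψ = P/(ρg) = 195×1000 / (1000 × 9.81) = 19.88 m.
Total head at OW-8: h = z + ψ = 1137.95 + 19.88 = 1157.83 m.
Total head at OW-11: h = 1166.77 − 17.48 = 1149.29 m.
Head difference: h(OW-8) − h(OW-11) = 1157.83 − 1149.29 = 8.54 m.
Hydraulic gradient: i = |Δh| / L = 8.54 / 1057 = 0.00808.
Flow is from higher to lower head: from OW-8 toward OW-11, i.e. toward the north.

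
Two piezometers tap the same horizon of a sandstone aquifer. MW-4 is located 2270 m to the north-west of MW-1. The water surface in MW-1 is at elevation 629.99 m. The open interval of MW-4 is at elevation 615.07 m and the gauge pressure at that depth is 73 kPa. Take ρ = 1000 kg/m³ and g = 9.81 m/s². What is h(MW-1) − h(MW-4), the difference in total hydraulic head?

Δh ≈ 7.48 m

Total head at MW-1: h = 629.99 m (water level in the piezometer is the total head).
Pressure head at MW-4: ψ = P/(ρg) = 73×1000 / (1000 × 9.81) = 7.44 m.
Total head at MW-4: h = z + ψ = 615.07 + 7.44 = 622.51 m.
Head difference: h(MW-1) − h(MW-4) = 629.99 − 622.51 = 7.48 m.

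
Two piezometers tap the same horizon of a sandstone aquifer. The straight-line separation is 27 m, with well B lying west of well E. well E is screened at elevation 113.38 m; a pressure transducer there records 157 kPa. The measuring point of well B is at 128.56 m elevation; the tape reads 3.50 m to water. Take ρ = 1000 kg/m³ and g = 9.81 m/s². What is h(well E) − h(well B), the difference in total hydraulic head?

Δh ≈ 4.32 m

Pressure head at well E: ψ = P/(ρg) = 157×1000 / (1000 × 9.81) = 16.00 m.
Total head at well E: h = z + ψ = 113.38 + 16.00 = 129.38 m.
Total head at well B: h = 128.56 − 3.50 = 125.06 m.
Head difference: h(well E) − h(well B) = 129.38 − 125.06 = 4.32 m.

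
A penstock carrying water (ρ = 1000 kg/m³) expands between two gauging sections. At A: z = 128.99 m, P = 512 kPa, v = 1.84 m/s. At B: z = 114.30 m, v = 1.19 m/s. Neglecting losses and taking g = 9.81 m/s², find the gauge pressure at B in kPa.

Pressure head at A: ψ₁ = P₁/(ρg) = 512×1000 / (1000 × 9.81) = 52.19 m.
Velocity heads: v₁²/2g = 1.84²/19.62 = 0.173 m; v₂²/2g = 1.19²/19.62 = 0.072 m.
Total head H = z₁ + ψ₁ + v₁²/2g = 128.99 + 52.19 + 0.173 = 181.35 m.
ψ₂ = H − z₂ − v₂²/2g = 181.35 − 114.30 − 0.072 = 66.98 m.
P₂ = ρgψ₂ = 1000 × 9.81 × 66.98 ≈ 657 kPa.

P₂ ≈ 657 kPa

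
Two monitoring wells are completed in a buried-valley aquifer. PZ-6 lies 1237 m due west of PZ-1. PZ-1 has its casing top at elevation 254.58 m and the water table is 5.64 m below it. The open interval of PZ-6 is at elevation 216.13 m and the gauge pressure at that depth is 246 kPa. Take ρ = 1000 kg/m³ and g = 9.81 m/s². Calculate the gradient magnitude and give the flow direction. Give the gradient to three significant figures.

Total head at PZ-1: h = 254.58 − 5.64 = 248.94 m.
Pressure head at PZ-6: ψ = P/(ρg) = 246×1000 / (1000 × 9.81) = 25.08 m.
Total head at PZ-6: h = z + ψ = 216.13 + 25.08 = 241.21 m.
Head difference: h(PZ-1) − h(PZ-6) = 248.94 − 241.21 = 7.73 m.
Hydraulic gradient: i = |Δh| / L = 7.73 / 1237 = 0.00625.
Flow is from higher to lower head: from PZ-1 toward PZ-6, i.e. toward the west.

i ≈ 0.00625; groundwater flows toward the west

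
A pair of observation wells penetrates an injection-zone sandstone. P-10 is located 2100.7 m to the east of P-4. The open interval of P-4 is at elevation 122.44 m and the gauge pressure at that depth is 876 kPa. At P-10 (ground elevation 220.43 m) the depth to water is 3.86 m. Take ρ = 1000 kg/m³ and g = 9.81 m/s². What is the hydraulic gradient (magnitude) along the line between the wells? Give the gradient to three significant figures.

Pressure head at P-4: ψ = P/(ρg) = 876×1000 / (1000 × 9.81) = 89.30 m.
Total head at P-4: h = z + ψ = 122.44 + 89.30 = 211.74 m.
Total head at P-10: h = 220.43 − 3.86 = 216.57 m.
Head difference: h(P-4) − h(P-10) = 211.74 − 216.57 = -4.83 m.
Hydraulic gradient: i = |Δh| / L = 4.83 / 2100.7 = 0.00230.

i ≈ 0.00230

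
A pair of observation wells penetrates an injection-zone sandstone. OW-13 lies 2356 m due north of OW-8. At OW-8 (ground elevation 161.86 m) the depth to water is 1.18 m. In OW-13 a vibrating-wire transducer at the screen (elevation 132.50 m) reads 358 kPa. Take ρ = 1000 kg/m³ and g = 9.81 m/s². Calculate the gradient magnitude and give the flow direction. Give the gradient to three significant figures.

i ≈ 0.00353; groundwater flows toward the south

Total head at OW-8: h = 161.86 − 1.18 = 160.68 m.
Pressure head at OW-13: ψ = P/(ρg) = 358×1000 / (1000 × 9.81) = 36.49 m.
Total head at OW-13: h = z + ψ = 132.50 + 36.49 = 168.99 m.
Head difference: h(OW-8) − h(OW-13) = 160.68 − 168.99 = -8.31 m.
Hydraulic gradient: i = |Δh| / L = 8.31 / 2356 = 0.00353.
Flow is from higher to lower head: from OW-13 toward OW-8, i.e. toward the south.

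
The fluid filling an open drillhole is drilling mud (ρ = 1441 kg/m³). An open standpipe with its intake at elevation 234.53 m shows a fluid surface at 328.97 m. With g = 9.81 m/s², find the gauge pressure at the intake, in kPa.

P ≈ 1340 kPa

Pressure head ψ = h − z = 328.97 − 234.53 = 94.44 m.
P = ρgψ = 1441 × 9.81 × 94.44 = 1335024 Pa ≈ 1340 kPa.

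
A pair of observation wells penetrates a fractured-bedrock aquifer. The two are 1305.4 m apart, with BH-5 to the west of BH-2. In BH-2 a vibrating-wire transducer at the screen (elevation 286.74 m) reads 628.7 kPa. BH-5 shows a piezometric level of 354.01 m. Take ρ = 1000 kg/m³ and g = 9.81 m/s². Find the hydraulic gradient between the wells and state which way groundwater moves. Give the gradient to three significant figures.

i ≈ 0.00244; groundwater flows toward the east

Pressure head at BH-2: ψ = P/(ρg) = 628.7×1000 / (1000 × 9.81) = 64.09 m.
Total head at BH-2: h = z + ψ = 286.74 + 64.09 = 350.83 m.
Total head at BH-5: h = 354.01 m (water level in the piezometer is the total head).
Head difference: h(BH-2) − h(BH-5) = 350.83 − 354.01 = -3.18 m.
Hydraulic gradient: i = |Δh| / L = 3.18 / 1305.4 = 0.00244.
Flow is from higher to lower head: from BH-5 toward BH-2, i.e. toward the east.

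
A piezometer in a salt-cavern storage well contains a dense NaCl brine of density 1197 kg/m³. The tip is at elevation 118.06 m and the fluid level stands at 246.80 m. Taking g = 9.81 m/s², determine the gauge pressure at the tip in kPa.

P ≈ 1510 kPa

Pressure head ψ = h − z = 246.80 − 118.06 = 128.74 m.
P = ρgψ = 1197 × 9.81 × 128.74 = 1511738 Pa ≈ 1510 kPa.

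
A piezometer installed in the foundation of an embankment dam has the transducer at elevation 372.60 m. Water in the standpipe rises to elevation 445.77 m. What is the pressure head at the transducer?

Total head h = 445.77 m (the water-surface elevation in the piezometer).
Pressure head ψ = h − z = 445.77 − 372.60 = 73.17 m.

ψ ≈ 73.17 m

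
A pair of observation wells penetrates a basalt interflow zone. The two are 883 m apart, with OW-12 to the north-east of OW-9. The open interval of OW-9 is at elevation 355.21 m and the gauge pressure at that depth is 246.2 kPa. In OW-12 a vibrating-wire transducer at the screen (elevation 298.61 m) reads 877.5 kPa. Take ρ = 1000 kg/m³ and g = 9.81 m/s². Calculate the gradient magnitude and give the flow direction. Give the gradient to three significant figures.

Pressure head at OW-9: ψ = P/(ρg) = 246.2×1000 / (1000 × 9.81) = 25.10 m.
Total head at OW-9: h = z + ψ = 355.21 + 25.10 = 380.31 m.
Pressure head at OW-12: ψ = P/(ρg) = 877.5×1000 / (1000 × 9.81) = 89.45 m.
Total head at OW-12: h = z + ψ = 298.61 + 89.45 = 388.06 m.
Head difference: h(OW-9) − h(OW-12) = 380.31 − 388.06 = -7.75 m.
Hydraulic gradient: i = |Δh| / L = 7.75 / 883 = 0.00878.
Flow is from higher to lower head: from OW-12 toward OW-9, i.e. toward the south-west.

i ≈ 0.00878; groundwater flows toward the south-west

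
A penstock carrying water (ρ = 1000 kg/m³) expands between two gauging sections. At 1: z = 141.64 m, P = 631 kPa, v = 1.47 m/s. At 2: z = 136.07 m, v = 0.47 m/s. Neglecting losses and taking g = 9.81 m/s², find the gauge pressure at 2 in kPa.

P₂ ≈ 687 kPa

Pressure head at 1: ψ₁ = P₁/(ρg) = 631×1000 / (1000 × 9.81) = 64.32 m.
Velocity heads: v₁²/2g = 1.47²/19.62 = 0.110 m; v₂²/2g = 0.47²/19.62 = 0.011 m.
Total head H = z₁ + ψ₁ + v₁²/2g = 141.64 + 64.32 + 0.110 = 206.07 m.
ψ₂ = H − z₂ − v₂²/2g = 206.07 − 136.07 − 0.011 = 69.99 m.
P₂ = ρgψ₂ = 1000 × 9.81 × 69.99 ≈ 687 kPa.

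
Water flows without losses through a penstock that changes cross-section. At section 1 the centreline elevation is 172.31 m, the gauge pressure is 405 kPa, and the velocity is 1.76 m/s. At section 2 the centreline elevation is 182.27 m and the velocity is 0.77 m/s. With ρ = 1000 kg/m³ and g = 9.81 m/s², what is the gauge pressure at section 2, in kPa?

Pressure head at 1: ψ₁ = P₁/(ρg) = 405×1000 / (1000 × 9.81) = 41.28 m.
Velocity heads: v₁²/2g = 1.76²/19.62 = 0.158 m; v₂²/2g = 0.77²/19.62 = 0.030 m.
Total head H = z₁ + ψ₁ + v₁²/2g = 172.31 + 41.28 + 0.158 = 213.75 m.
ψ₂ = H − z₂ − v₂²/2g = 213.75 − 182.27 − 0.030 = 31.45 m.
P₂ = ρgψ₂ = 1000 × 9.81 × 31.45 ≈ 309 kPa.

P₂ ≈ 309 kPa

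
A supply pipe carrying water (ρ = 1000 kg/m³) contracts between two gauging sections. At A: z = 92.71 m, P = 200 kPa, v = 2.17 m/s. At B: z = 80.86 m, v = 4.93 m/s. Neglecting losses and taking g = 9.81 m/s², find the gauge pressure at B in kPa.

P₂ ≈ 306 kPa

Pressure head at A: ψ₁ = P₁/(ρg) = 200×1000 / (1000 × 9.81) = 20.39 m.
Velocity heads: v₁²/2g = 2.17²/19.62 = 0.240 m; v₂²/2g = 4.93²/19.62 = 1.239 m.
Total head H = z₁ + ψ₁ + v₁²/2g = 92.71 + 20.39 + 0.240 = 113.34 m.
ψ₂ = H − z₂ − v₂²/2g = 113.34 − 80.86 − 1.239 = 31.24 m.
P₂ = ρgψ₂ = 1000 × 9.81 × 31.24 ≈ 306 kPa.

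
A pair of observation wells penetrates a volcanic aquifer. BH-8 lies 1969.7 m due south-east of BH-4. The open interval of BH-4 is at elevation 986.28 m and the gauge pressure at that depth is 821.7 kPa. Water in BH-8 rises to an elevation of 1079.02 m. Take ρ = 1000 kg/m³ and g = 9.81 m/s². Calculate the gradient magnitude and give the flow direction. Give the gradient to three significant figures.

i ≈ 0.00456; groundwater flows toward the north-west

Pressure head at BH-4: ψ = P/(ρg) = 821.7×1000 / (1000 × 9.81) = 83.76 m.
Total head at BH-4: h = z + ψ = 986.28 + 83.76 = 1070.04 m.
Total head at BH-8: h = 1079.02 m (water level in the piezometer is the total head).
Head difference: h(BH-4) − h(BH-8) = 1070.04 − 1079.02 = -8.98 m.
Hydraulic gradient: i = |Δh| / L = 8.98 / 1969.7 = 0.00456.
Flow is from higher to lower head: from BH-8 toward BH-4, i.e. toward the north-west.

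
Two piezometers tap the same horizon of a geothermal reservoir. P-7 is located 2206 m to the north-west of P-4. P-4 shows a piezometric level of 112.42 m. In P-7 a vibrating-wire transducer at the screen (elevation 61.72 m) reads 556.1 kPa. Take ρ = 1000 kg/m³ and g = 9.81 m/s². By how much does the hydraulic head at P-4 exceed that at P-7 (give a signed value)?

Δh ≈ -5.99 m

Total head at P-4: h = 112.42 m (water level in the piezometer is the total head).
Pressure head at P-7: ψ = P/(ρg) = 556.1×1000 / (1000 × 9.81) = 56.69 m.
Total head at P-7: h = z + ψ = 61.72 + 56.69 = 118.41 m.
Head difference: h(P-4) − h(P-7) = 112.42 − 118.41 = -5.99 m.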